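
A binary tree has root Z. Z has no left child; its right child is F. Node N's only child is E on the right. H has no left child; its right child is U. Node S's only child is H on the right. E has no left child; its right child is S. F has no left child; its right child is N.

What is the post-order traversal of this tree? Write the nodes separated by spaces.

Post-order visits the left subtree, then the right subtree, then the node.
At Z: no left child.
At Z: go right to F.
  At F: no left child.
  At F: go right to N.
    At N: no left child.
    At N: go right to E.
      At E: no left child.
      At E: go right to S.
        At S: no left child.
        At S: go right to H.
          At H: no left child.
          At H: go right to U.
            U is a leaf — visit U.
          Visit H.
        Visit S.
      Visit E.
    Visit N.
  Visit F.
Visit Z.

U H S E N F Z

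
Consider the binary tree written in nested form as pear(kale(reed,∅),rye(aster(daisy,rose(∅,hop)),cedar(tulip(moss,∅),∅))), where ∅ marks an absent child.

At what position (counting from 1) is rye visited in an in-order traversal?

8

In-order visits the left subtree, then the node, then the right subtree.
At pear: go left to kale.
  At kale: go left to reed.
    reed is a leaf — visit reed.
  Visit kale.
  At kale: no right child.
Visit pear.
At pear: go right to rye.
  At rye: go left to aster.
    At aster: go left to daisy.
      daisy is a leaf — visit daisy.
    Visit aster.
    At aster: go right to rose.
      At rose: no left child.
      Visit rose.
      At rose: go right to hop.
        hop is a leaf — visit hop.
  Visit rye.
  At rye: go right to cedar.
    At cedar: go left to tulip.
      At tulip: go left to moss.
        moss is a leaf — visit moss.
      Visit tulip.
      At tulip: no right child.
    Visit cedar.
    At cedar: no right child.
Full in-order sequence: reed, kale, pear, daisy, aster, rose, hop, rye, moss, tulip, cedar.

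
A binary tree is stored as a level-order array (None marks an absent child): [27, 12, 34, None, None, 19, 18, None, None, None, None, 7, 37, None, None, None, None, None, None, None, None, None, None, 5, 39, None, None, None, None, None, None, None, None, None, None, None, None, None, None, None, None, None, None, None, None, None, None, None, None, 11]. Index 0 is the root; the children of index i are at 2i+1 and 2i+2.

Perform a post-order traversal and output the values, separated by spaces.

12 5 11 39 7 37 19 18 34 27

Post-order visits the left subtree, then the right subtree, then the node.
At 27: go left to 12.
  12 is a leaf — visit 12.
At 27: go right to 34.
  At 34: go left to 19.
    At 19: go left to 7.
      At 7: go left to 5.
        5 is a leaf — visit 5.
      At 7: go right to 39.
        At 39: go left to 11.
          11 is a leaf — visit 11.
        At 39: no right child.
        Visit 39.
      Visit 7.
    At 19: go right to 37.
      37 is a leaf — visit 37.
    Visit 19.
  At 34: go right to 18.
    18 is a leaf — visit 18.
  Visit 34.
Visit 27.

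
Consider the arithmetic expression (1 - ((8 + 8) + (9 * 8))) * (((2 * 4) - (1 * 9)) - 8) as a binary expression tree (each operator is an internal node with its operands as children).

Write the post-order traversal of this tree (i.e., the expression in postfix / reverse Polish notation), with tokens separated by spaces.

Post-order on an expression tree gives postfix notation: for each operator, emit left operand, right operand, then the operator.

1 8 8 + 9 8 * + - 2 4 * 1 9 * - 8 - *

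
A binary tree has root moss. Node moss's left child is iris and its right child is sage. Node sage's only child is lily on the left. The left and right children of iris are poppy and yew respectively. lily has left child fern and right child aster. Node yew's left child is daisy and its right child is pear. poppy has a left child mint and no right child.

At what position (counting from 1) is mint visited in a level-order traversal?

7

Level-order visits nodes level by level from the root, left to right within each level.
Level 0: moss
Level 1: iris, sage
Level 2: poppy, yew, lily
Level 3: mint, daisy, pear, fern, aster
Full level-order sequence: moss, iris, sage, poppy, yew, lily, mint, daisy, pear, fern, aster.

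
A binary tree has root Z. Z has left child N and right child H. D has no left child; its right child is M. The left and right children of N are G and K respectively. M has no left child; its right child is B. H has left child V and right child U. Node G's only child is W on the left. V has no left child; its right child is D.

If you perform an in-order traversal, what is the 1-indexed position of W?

In-order visits the left subtree, then the node, then the right subtree.
At Z: go left to N.
  At N: go left to G.
    At G: go left to W.
      W is a leaf — visit W.
    Visit G.
    At G: no right child.
  Visit N.
  At N: go right to K.
    K is a leaf — visit K.
Visit Z.
At Z: go right to H.
  At H: go left to V.
    At V: no left child.
    Visit V.
    At V: go right to D.
      At D: no left child.
      Visit D.
      At D: go right to M.
        At M: no left child.
        Visit M.
        At M: go right to B.
          B is a leaf — visit B.
  Visit H.
  At H: go right to U.
    U is a leaf — visit U.
Full in-order sequence: W, G, N, K, Z, V, D, M, B, H, U.

1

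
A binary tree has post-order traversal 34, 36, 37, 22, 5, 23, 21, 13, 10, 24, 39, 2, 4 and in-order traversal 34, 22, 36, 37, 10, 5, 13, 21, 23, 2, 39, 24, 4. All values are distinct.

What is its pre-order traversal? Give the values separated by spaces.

4 2 10 22 34 37 36 13 5 21 23 39 24

The last element of post-order is the root; it splits in-order into left and right subtrees.
Root 4: left subtree has 12 nodes {34, 22, 36, 37, 10, 5, 13, 21, 23, 2, 39, 24}, right has 0 { }.
  Root 2: left subtree has 9 nodes {34, 22, 36, 37, 10, 5, 13, 21, 23}, right has 2 {39, 24}.
    Root 10: left subtree has 4 nodes {34, 22, 36, 37}, right has 4 {5, 13, 21, 23}.
      Root 22: left subtree has 1 node {34}, right has 2 {36, 37}.
        Root 37: left subtree has 1 node {36}, right has 0 { }.
      Root 13: left subtree has 1 node {5}, right has 2 {21, 23}.
        Root 21: left subtree has 0 nodes { }, right has 1 {23}.
    Root 39: left subtree has 0 nodes { }, right has 1 {24}.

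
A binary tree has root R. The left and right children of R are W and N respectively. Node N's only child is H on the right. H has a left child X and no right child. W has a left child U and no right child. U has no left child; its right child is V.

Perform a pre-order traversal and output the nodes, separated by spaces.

Pre-order visits the node, then its left subtree, then its right subtree.
Visit R.
At R: go left to W.
  Visit W.
  At W: go left to U.
    Visit U.
    At U: no left child.
    At U: go right to V.
      V is a leaf — visit V.
  At W: no right child.
At R: go right to N.
  Visit N.
  At N: no left child.
  At N: go right to H.
    Visit H.
    At H: go left to X.
      X is a leaf — visit X.
    At H: no right child.

R W U V N H X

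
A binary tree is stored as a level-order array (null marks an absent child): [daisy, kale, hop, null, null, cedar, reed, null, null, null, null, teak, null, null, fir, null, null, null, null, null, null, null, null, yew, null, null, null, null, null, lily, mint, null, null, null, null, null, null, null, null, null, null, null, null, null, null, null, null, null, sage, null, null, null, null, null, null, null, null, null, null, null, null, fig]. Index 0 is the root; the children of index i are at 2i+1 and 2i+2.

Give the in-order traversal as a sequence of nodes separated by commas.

In-order visits the left subtree, then the node, then the right subtree.
At daisy: go left to kale.
  kale is a leaf — visit kale.
Visit daisy.
At daisy: go right to hop.
  At hop: go left to cedar.
    At cedar: go left to teak.
      At teak: go left to yew.
        At yew: no left child.
        Visit yew.
        At yew: go right to sage.
          sage is a leaf — visit sage.
      Visit teak.
      At teak: no right child.
    Visit cedar.
    At cedar: no right child.
  Visit hop.
  At hop: go right to reed.
    At reed: no left child.
    Visit reed.
    At reed: go right to fir.
      At fir: go left to lily.
        lily is a leaf — visit lily.
      Visit fir.
      At fir: go right to mint.
        At mint: go left to fig.
          fig is a leaf — visit fig.
        Visit mint.
        At mint: no right child.

kale, daisy, yew, sage, teak, cedar, hop, reed, lily, fir, fig, mint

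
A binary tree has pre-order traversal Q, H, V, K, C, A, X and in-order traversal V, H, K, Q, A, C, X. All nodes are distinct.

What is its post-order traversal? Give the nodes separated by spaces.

The first element of pre-order is the root; it splits in-order into left and right subtrees.
Root Q: left subtree has 3 nodes {V, H, K}, right has 3 {A, C, X}.
  Root H: left subtree has 1 node {V}, right has 1 {K}.
  Root C: left subtree has 1 node {A}, right has 1 {X}.

V K H A X C Q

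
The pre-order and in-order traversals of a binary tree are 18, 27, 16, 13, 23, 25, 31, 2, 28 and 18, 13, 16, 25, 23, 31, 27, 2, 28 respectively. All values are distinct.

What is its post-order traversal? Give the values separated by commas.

The first element of pre-order is the root; it splits in-order into left and right subtrees.
Root 18: left subtree has 0 nodes { }, right has 8 {13, 16, 25, 23, 31, 27, 2, 28}.
  Root 27: left subtree has 5 nodes {13, 16, 25, 23, 31}, right has 2 {2, 28}.
    Root 16: left subtree has 1 node {13}, right has 3 {25, 23, 31}.
      Root 23: left subtree has 1 node {25}, right has 1 {31}.
    Root 2: left subtree has 0 nodes { }, right has 1 {28}.

13, 25, 31, 23, 16, 28, 2, 27, 18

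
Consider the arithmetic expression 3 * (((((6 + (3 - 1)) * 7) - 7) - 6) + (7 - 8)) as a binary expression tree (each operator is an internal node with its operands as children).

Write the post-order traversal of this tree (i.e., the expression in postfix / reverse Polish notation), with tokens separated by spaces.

Post-order on an expression tree gives postfix notation: for each operator, emit left operand, right operand, then the operator.

3 6 3 1 - + 7 * 7 - 6 - 7 8 - + *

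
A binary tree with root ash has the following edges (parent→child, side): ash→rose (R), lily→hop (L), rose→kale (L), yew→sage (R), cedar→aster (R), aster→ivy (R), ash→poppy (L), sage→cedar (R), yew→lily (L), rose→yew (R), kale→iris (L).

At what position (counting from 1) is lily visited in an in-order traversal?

7

In-order visits the left subtree, then the node, then the right subtree.
At ash: go left to poppy.
  poppy is a leaf — visit poppy.
Visit ash.
At ash: go right to rose.
  At rose: go left to kale.
    At kale: go left to iris.
      iris is a leaf — visit iris.
    Visit kale.
    At kale: no right child.
  Visit rose.
  At rose: go right to yew.
    At yew: go left to lily.
      At lily: go left to hop.
        hop is a leaf — visit hop.
      Visit lily.
      At lily: no right child.
    Visit yew.
    At yew: go right to sage.
      At sage: no left child.
      Visit sage.
      At sage: go right to cedar.
        At cedar: no left child.
        Visit cedar.
        At cedar: go right to aster.
          At aster: no left child.
          Visit aster.
          At aster: go right to ivy.
            ivy is a leaf — visit ivy.
Full in-order sequence: poppy, ash, iris, kale, rose, hop, lily, yew, sage, cedar, aster, ivy.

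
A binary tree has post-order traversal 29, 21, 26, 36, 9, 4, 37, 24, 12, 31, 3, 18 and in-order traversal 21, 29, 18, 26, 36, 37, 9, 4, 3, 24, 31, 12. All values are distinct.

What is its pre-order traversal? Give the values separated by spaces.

18 21 29 3 37 36 26 4 9 31 24 12

The last element of post-order is the root; it splits in-order into left and right subtrees.
Root 18: left subtree has 2 nodes {21, 29}, right has 9 {26, 36, 37, 9, 4, 3, 24, 31, 12}.
  Root 21: left subtree has 0 nodes { }, right has 1 {29}.
  Root 3: left subtree has 5 nodes {26, 36, 37, 9, 4}, right has 3 {24, 31, 12}.
    Root 37: left subtree has 2 nodes {26, 36}, right has 2 {9, 4}.
      Root 36: left subtree has 1 node {26}, right has 0 { }.
      Root 4: left subtree has 1 node {9}, right has 0 { }.
    Root 31: left subtree has 1 node {24}, right has 1 {12}.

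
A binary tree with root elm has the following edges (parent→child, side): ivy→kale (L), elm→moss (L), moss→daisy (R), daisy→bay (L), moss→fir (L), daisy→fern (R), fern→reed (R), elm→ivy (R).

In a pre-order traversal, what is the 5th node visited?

Pre-order visits the node, then its left subtree, then its right subtree.
Visit elm.
At elm: go left to moss.
  Visit moss.
  At moss: go left to fir.
    fir is a leaf — visit fir.
  At moss: go right to daisy.
    Visit daisy.
    At daisy: go left to bay.
      bay is a leaf — visit bay.
    At daisy: go right to fern.
      Visit fern.
      At fern: no left child.
      At fern: go right to reed.
        reed is a leaf — visit reed.
At elm: go right to ivy.
  Visit ivy.
  At ivy: go left to kale.
    kale is a leaf — visit kale.
  At ivy: no right child.
Full pre-order sequence: elm, moss, fir, daisy, bay, fern, reed, ivy, kale.

bay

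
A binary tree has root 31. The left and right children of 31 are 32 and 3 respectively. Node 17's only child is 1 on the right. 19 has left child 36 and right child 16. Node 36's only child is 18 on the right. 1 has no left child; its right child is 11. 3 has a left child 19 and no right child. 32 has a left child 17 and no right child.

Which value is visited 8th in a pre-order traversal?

36

Pre-order visits the node, then its left subtree, then its right subtree.
Visit 31.
At 31: go left to 32.
  Visit 32.
  At 32: go left to 17.
    Visit 17.
    At 17: no left child.
    At 17: go right to 1.
      Visit 1.
      At 1: no left child.
      At 1: go right to 11.
        11 is a leaf — visit 11.
  At 32: no right child.
At 31: go right to 3.
  Visit 3.
  At 3: go left to 19.
    Visit 19.
    At 19: go left to 36.
      Visit 36.
      At 36: no left child.
      At 36: go right to 18.
        18 is a leaf — visit 18.
    At 19: go right to 16.
      16 is a leaf — visit 16.
  At 3: no right child.
Full pre-order sequence: 31, 32, 17, 1, 11, 3, 19, 36, 18, 16.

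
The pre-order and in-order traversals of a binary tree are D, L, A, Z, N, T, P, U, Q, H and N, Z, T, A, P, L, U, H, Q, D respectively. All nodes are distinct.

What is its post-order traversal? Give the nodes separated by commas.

N, T, Z, P, A, H, Q, U, L, D

The first element of pre-order is the root; it splits in-order into left and right subtrees.
Root D: left subtree has 9 nodes {N, Z, T, A, P, L, U, H, Q}, right has 0 { }.
  Root L: left subtree has 5 nodes {N, Z, T, A, P}, right has 3 {U, H, Q}.
    Root A: left subtree has 3 nodes {N, Z, T}, right has 1 {P}.
      Root Z: left subtree has 1 node {N}, right has 1 {T}.
    Root U: left subtree has 0 nodes { }, right has 2 {H, Q}.
      Root Q: left subtree has 1 node {H}, right has 0 { }.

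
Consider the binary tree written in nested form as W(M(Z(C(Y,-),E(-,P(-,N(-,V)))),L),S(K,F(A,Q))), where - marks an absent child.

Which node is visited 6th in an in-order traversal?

In-order visits the left subtree, then the node, then the right subtree.
At W: go left to M.
  At M: go left to Z.
    At Z: go left to C.
      At C: go left to Y.
        Y is a leaf — visit Y.
      Visit C.
      At C: no right child.
    Visit Z.
    At Z: go right to E.
      At E: no left child.
      Visit E.
      At E: go right to P.
        At P: no left child.
        Visit P.
        At P: go right to N.
          At N: no left child.
          Visit N.
          At N: go right to V.
            V is a leaf — visit V.
  Visit M.
  At M: go right to L.
    L is a leaf — visit L.
Visit W.
At W: go right to S.
  At S: go left to K.
    K is a leaf — visit K.
  Visit S.
  At S: go right to F.
    At F: go left to A.
      A is a leaf — visit A.
    Visit F.
    At F: go right to Q.
      Q is a leaf — visit Q.
Full in-order sequence: Y, C, Z, E, P, N, V, M, L, W, K, S, A, F, Q.

N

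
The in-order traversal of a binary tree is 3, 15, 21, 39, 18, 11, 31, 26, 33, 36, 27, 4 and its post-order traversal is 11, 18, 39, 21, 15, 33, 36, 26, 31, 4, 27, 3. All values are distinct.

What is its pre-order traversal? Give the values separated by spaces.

The last element of post-order is the root; it splits in-order into left and right subtrees.
Root 3: left subtree has 0 nodes { }, right has 11 {15, 21, 39, 18, 11, 31, 26, 33, 36, 27, 4}.
  Root 27: left subtree has 9 nodes {15, 21, 39, 18, 11, 31, 26, 33, 36}, right has 1 {4}.
    Root 31: left subtree has 5 nodes {15, 21, 39, 18, 11}, right has 3 {26, 33, 36}.
      Root 15: left subtree has 0 nodes { }, right has 4 {21, 39, 18, 11}.
        Root 21: left subtree has 0 nodes { }, right has 3 {39, 18, 11}.
          Root 39: left subtree has 0 nodes { }, right has 2 {18, 11}.
            Root 18: left subtree has 0 nodes { }, right has 1 {11}.
      Root 26: left subtree has 0 nodes { }, right has 2 {33, 36}.
        Root 36: left subtree has 1 node {33}, right has 0 { }.

3 27 31 15 21 39 18 11 26 36 33 4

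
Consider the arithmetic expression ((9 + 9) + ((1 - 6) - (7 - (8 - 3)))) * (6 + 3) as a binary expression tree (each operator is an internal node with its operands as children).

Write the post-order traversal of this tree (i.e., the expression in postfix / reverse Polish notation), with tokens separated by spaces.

9 9 + 1 6 - 7 8 3 - - - + 6 3 + *

Post-order on an expression tree gives postfix notation: for each operator, emit left operand, right operand, then the operator.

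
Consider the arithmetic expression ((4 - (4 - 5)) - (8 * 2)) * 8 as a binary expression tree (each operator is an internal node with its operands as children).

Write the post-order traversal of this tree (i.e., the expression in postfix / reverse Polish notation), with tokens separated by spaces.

Post-order on an expression tree gives postfix notation: for each operator, emit left operand, right operand, then the operator.

4 4 5 - - 8 2 * - 8 *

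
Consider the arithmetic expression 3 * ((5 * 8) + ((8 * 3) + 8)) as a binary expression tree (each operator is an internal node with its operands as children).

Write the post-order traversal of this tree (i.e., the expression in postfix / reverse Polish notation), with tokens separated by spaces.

Post-order on an expression tree gives postfix notation: for each operator, emit left operand, right operand, then the operator.

3 5 8 * 8 3 * 8 + + *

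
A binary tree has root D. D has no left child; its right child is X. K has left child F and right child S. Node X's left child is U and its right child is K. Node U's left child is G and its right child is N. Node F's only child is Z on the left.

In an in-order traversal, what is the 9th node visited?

In-order visits the left subtree, then the node, then the right subtree.
At D: no left child.
Visit D.
At D: go right to X.
  At X: go left to U.
    At U: go left to G.
      G is a leaf — visit G.
    Visit U.
    At U: go right to N.
      N is a leaf — visit N.
  Visit X.
  At X: go right to K.
    At K: go left to F.
      At F: go left to Z.
        Z is a leaf — visit Z.
      Visit F.
      At F: no right child.
    Visit K.
    At K: go right to S.
      S is a leaf — visit S.
Full in-order sequence: D, G, U, N, X, Z, F, K, S.

S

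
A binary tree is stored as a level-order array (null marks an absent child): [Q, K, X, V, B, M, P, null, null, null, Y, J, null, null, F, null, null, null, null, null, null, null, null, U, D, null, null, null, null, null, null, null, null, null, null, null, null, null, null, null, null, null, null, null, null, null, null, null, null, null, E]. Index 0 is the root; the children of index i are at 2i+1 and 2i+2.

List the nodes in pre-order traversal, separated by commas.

Q, K, V, B, Y, X, M, J, U, D, E, P, F

Pre-order visits the node, then its left subtree, then its right subtree.
Visit Q.
At Q: go left to K.
  Visit K.
  At K: go left to V.
    V is a leaf — visit V.
  At K: go right to B.
    Visit B.
    At B: no left child.
    At B: go right to Y.
      Y is a leaf — visit Y.
At Q: go right to X.
  Visit X.
  At X: go left to M.
    Visit M.
    At M: go left to J.
      Visit J.
      At J: go left to U.
        U is a leaf — visit U.
      At J: go right to D.
        Visit D.
        At D: no left child.
        At D: go right to E.
          E is a leaf — visit E.
    At M: no right child.
  At X: go right to P.
    Visit P.
    At P: no left child.
    At P: go right to F.
      F is a leaf — visit F.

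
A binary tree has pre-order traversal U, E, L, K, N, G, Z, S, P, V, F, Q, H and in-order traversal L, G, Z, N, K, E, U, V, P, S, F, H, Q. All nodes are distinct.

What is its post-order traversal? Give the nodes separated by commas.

Z, G, N, K, L, E, V, P, H, Q, F, S, U

The first element of pre-order is the root; it splits in-order into left and right subtrees.
Root U: left subtree has 6 nodes {L, G, Z, N, K, E}, right has 6 {V, P, S, F, H, Q}.
  Root E: left subtree has 5 nodes {L, G, Z, N, K}, right has 0 { }.
    Root L: left subtree has 0 nodes { }, right has 4 {G, Z, N, K}.
      Root K: left subtree has 3 nodes {G, Z, N}, right has 0 { }.
        Root N: left subtree has 2 nodes {G, Z}, right has 0 { }.
          Root G: left subtree has 0 nodes { }, right has 1 {Z}.
  Root S: left subtree has 2 nodes {V, P}, right has 3 {F, H, Q}.
    Root P: left subtree has 1 node {V}, right has 0 { }.
    Root F: left subtree has 0 nodes { }, right has 2 {H, Q}.
      Root Q: left subtree has 1 node {H}, right has 0 { }.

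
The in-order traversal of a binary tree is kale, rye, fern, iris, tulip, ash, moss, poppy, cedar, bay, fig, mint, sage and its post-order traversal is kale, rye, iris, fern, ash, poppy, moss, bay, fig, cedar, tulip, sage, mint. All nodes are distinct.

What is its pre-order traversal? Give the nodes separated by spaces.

The last element of post-order is the root; it splits in-order into left and right subtrees.
Root mint: left subtree has 11 nodes {kale, rye, fern, iris, tulip, ash, moss, poppy, cedar, bay, fig}, right has 1 {sage}.
  Root tulip: left subtree has 4 nodes {kale, rye, fern, iris}, right has 6 {ash, moss, poppy, cedar, bay, fig}.
    Root fern: left subtree has 2 nodes {kale, rye}, right has 1 {iris}.
      Root rye: left subtree has 1 node {kale}, right has 0 { }.
    Root cedar: left subtree has 3 nodes {ash, moss, poppy}, right has 2 {bay, fig}.
      Root moss: left subtree has 1 node {ash}, right has 1 {poppy}.
      Root fig: left subtree has 1 node {bay}, right has 0 { }.

mint tulip fern rye kale iris cedar moss ash poppy fig bay sage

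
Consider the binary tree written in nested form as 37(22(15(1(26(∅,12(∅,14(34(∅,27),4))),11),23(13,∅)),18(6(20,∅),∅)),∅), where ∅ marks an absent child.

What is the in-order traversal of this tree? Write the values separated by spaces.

In-order visits the left subtree, then the node, then the right subtree.
At 37: go left to 22.
  At 22: go left to 15.
    At 15: go left to 1.
      At 1: go left to 26.
        At 26: no left child.
        Visit 26.
        At 26: go right to 12.
          At 12: no left child.
          Visit 12.
          At 12: go right to 14.
            At 14: go left to 34.
              At 34: no left child.
              Visit 34.
              At 34: go right to 27.
                27 is a leaf — visit 27.
            Visit 14.
            At 14: go right to 4.
              4 is a leaf — visit 4.
      Visit 1.
      At 1: go right to 11.
        11 is a leaf — visit 11.
    Visit 15.
    At 15: go right to 23.
      At 23: go left to 13.
        13 is a leaf — visit 13.
      Visit 23.
      At 23: no right child.
  Visit 22.
  At 22: go right to 18.
    At 18: go left to 6.
      At 6: go left to 20.
        20 is a leaf — visit 20.
      Visit 6.
      At 6: no right child.
    Visit 18.
    At 18: no right child.
Visit 37.
At 37: no right child.

26 12 34 27 14 4 1 11 15 13 23 22 20 6 18 37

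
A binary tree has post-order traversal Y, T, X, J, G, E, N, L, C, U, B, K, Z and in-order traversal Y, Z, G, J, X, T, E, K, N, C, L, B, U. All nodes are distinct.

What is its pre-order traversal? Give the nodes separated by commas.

Z, Y, K, E, G, J, X, T, B, C, N, L, U

The last element of post-order is the root; it splits in-order into left and right subtrees.
Root Z: left subtree has 1 node {Y}, right has 11 {G, J, X, T, E, K, N, C, L, B, U}.
  Root K: left subtree has 5 nodes {G, J, X, T, E}, right has 5 {N, C, L, B, U}.
    Root E: left subtree has 4 nodes {G, J, X, T}, right has 0 { }.
      Root G: left subtree has 0 nodes { }, right has 3 {J, X, T}.
        Root J: left subtree has 0 nodes { }, right has 2 {X, T}.
          Root X: left subtree has 0 nodes { }, right has 1 {T}.
    Root B: left subtree has 3 nodes {N, C, L}, right has 1 {U}.
      Root C: left subtree has 1 node {N}, right has 1 {L}.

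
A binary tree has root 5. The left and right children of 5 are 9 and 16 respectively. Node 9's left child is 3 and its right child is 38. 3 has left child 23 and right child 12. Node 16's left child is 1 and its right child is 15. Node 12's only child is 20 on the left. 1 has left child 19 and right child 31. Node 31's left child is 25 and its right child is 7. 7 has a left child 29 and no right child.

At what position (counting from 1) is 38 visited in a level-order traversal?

Level-order visits nodes level by level from the root, left to right within each level.
Level 0: 5
Level 1: 9, 16
Level 2: 3, 38, 1, 15
Level 3: 23, 12, 19, 31
Level 4: 20, 25, 7
Level 5: 29
Full level-order sequence: 5, 9, 16, 3, 38, 1, 15, 23, 12, 19, 31, 20, 25, 7, 29.

5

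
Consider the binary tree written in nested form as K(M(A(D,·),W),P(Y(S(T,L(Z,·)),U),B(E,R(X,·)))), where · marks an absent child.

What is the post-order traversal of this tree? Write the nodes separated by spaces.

D A W M T Z L S U Y E X R B P K

Post-order visits the left subtree, then the right subtree, then the node.
At K: go left to M.
  At M: go left to A.
    At A: go left to D.
      D is a leaf — visit D.
    At A: no right child.
    Visit A.
  At M: go right to W.
    W is a leaf — visit W.
  Visit M.
At K: go right to P.
  At P: go left to Y.
    At Y: go left to S.
      At S: go left to T.
        T is a leaf — visit T.
      At S: go right to L.
        At L: go left to Z.
          Z is a leaf — visit Z.
        At L: no right child.
        Visit L.
      Visit S.
    At Y: go right to U.
      U is a leaf — visit U.
    Visit Y.
  At P: go right to B.
    At B: go left to E.
      E is a leaf — visit E.
    At B: go right to R.
      At R: go left to X.
        X is a leaf — visit X.
      At R: no right child.
      Visit R.
    Visit B.
  Visit P.
Visit K.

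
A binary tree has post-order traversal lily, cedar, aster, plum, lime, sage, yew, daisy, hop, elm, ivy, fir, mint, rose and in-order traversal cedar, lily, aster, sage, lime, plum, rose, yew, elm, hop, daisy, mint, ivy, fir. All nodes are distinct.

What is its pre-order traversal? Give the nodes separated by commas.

The last element of post-order is the root; it splits in-order into left and right subtrees.
Root rose: left subtree has 6 nodes {cedar, lily, aster, sage, lime, plum}, right has 7 {yew, elm, hop, daisy, mint, ivy, fir}.
  Root sage: left subtree has 3 nodes {cedar, lily, aster}, right has 2 {lime, plum}.
    Root aster: left subtree has 2 nodes {cedar, lily}, right has 0 { }.
      Root cedar: left subtree has 0 nodes { }, right has 1 {lily}.
    Root lime: left subtree has 0 nodes { }, right has 1 {plum}.
  Root mint: left subtree has 4 nodes {yew, elm, hop, daisy}, right has 2 {ivy, fir}.
    Root elm: left subtree has 1 node {yew}, right has 2 {hop, daisy}.
      Root hop: left subtree has 0 nodes { }, right has 1 {daisy}.
    Root fir: left subtree has 1 node {ivy}, right has 0 { }.

rose, sage, aster, cedar, lily, lime, plum, mint, elm, yew, hop, daisy, fir, ivy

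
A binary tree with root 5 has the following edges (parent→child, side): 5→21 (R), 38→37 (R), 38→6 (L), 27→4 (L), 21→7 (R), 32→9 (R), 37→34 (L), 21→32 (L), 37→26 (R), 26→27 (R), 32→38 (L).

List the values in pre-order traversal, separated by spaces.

5 21 32 38 6 37 34 26 27 4 9 7

Pre-order visits the node, then its left subtree, then its right subtree.
Visit 5.
At 5: no left child.
At 5: go right to 21.
  Visit 21.
  At 21: go left to 32.
    Visit 32.
    At 32: go left to 38.
      Visit 38.
      At 38: go left to 6.
        6 is a leaf — visit 6.
      At 38: go right to 37.
        Visit 37.
        At 37: go left to 34.
          34 is a leaf — visit 34.
        At 37: go right to 26.
          Visit 26.
          At 26: no left child.
          At 26: go right to 27.
            Visit 27.
            At 27: go left to 4.
              4 is a leaf — visit 4.
            At 27: no right child.
    At 32: go right to 9.
      9 is a leaf — visit 9.
  At 21: go right to 7.
    7 is a leaf — visit 7.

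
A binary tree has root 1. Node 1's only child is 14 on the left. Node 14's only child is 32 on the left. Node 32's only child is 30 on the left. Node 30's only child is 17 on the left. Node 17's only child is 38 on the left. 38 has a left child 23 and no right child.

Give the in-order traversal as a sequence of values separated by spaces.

In-order visits the left subtree, then the node, then the right subtree.
At 1: go left to 14.
  At 14: go left to 32.
    At 32: go left to 30.
      At 30: go left to 17.
        At 17: go left to 38.
          At 38: go left to 23.
            23 is a leaf — visit 23.
          Visit 38.
          At 38: no right child.
        Visit 17.
        At 17: no right child.
      Visit 30.
      At 30: no right child.
    Visit 32.
    At 32: no right child.
  Visit 14.
  At 14: no right child.
Visit 1.
At 1: no right child.

23 38 17 30 32 14 1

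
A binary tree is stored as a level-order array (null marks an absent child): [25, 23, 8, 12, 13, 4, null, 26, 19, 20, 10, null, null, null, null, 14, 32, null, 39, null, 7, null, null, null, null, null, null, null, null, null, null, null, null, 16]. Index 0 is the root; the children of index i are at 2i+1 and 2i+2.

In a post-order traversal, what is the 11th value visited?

13

Post-order visits the left subtree, then the right subtree, then the node.
At 25: go left to 23.
  At 23: go left to 12.
    At 12: go left to 26.
      At 26: go left to 14.
        14 is a leaf — visit 14.
      At 26: go right to 32.
        At 32: go left to 16.
          16 is a leaf — visit 16.
        At 32: no right child.
        Visit 32.
      Visit 26.
    At 12: go right to 19.
      At 19: no left child.
      At 19: go right to 39.
        39 is a leaf — visit 39.
      Visit 19.
    Visit 12.
  At 23: go right to 13.
    At 13: go left to 20.
      At 20: no left child.
      At 20: go right to 7.
        7 is a leaf — visit 7.
      Visit 20.
    At 13: go right to 10.
      10 is a leaf — visit 10.
    Visit 13.
  Visit 23.
At 25: go right to 8.
  At 8: go left to 4.
    4 is a leaf — visit 4.
  At 8: no right child.
  Visit 8.
Visit 25.
Full post-order sequence: 14, 16, 32, 26, 39, 19, 12, 7, 20, 10, 13, 23, 4, 8, 25.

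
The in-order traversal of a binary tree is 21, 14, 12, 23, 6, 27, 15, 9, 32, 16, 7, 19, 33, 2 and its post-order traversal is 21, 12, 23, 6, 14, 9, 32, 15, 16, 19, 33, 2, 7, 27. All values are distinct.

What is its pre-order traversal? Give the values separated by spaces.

27 14 21 6 23 12 7 16 15 32 9 2 33 19

The last element of post-order is the root; it splits in-order into left and right subtrees.
Root 27: left subtree has 5 nodes {21, 14, 12, 23, 6}, right has 8 {15, 9, 32, 16, 7, 19, 33, 2}.
  Root 14: left subtree has 1 node {21}, right has 3 {12, 23, 6}.
    Root 6: left subtree has 2 nodes {12, 23}, right has 0 { }.
      Root 23: left subtree has 1 node {12}, right has 0 { }.
  Root 7: left subtree has 4 nodes {15, 9, 32, 16}, right has 3 {19, 33, 2}.
    Root 16: left subtree has 3 nodes {15, 9, 32}, right has 0 { }.
      Root 15: left subtree has 0 nodes { }, right has 2 {9, 32}.
        Root 32: left subtree has 1 node {9}, right has 0 { }.
    Root 2: left subtree has 2 nodes {19, 33}, right has 0 { }.
      Root 33: left subtree has 1 node {19}, right has 0 { }.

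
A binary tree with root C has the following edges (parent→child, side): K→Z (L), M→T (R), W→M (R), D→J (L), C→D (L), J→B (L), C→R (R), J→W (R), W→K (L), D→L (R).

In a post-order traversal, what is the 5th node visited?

M

Post-order visits the left subtree, then the right subtree, then the node.
At C: go left to D.
  At D: go left to J.
    At J: go left to B.
      B is a leaf — visit B.
    At J: go right to W.
      At W: go left to K.
        At K: go left to Z.
          Z is a leaf — visit Z.
        At K: no right child.
        Visit K.
      At W: go right to M.
        At M: no left child.
        At M: go right to T.
          T is a leaf — visit T.
        Visit M.
      Visit W.
    Visit J.
  At D: go right to L.
    L is a leaf — visit L.
  Visit D.
At C: go right to R.
  R is a leaf — visit R.
Visit C.
Full post-order sequence: B, Z, K, T, M, W, J, L, D, R, C.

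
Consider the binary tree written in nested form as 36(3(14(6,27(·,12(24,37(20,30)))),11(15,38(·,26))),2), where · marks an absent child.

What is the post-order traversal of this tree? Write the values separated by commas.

6, 24, 20, 30, 37, 12, 27, 14, 15, 26, 38, 11, 3, 2, 36

Post-order visits the left subtree, then the right subtree, then the node.
At 36: go left to 3.
  At 3: go left to 14.
    At 14: go left to 6.
      6 is a leaf — visit 6.
    At 14: go right to 27.
      At 27: no left child.
      At 27: go right to 12.
        At 12: go left to 24.
          24 is a leaf — visit 24.
        At 12: go right to 37.
          At 37: go left to 20.
            20 is a leaf — visit 20.
          At 37: go right to 30.
            30 is a leaf — visit 30.
          Visit 37.
        Visit 12.
      Visit 27.
    Visit 14.
  At 3: go right to 11.
    At 11: go left to 15.
      15 is a leaf — visit 15.
    At 11: go right to 38.
      At 38: no left child.
      At 38: go right to 26.
        26 is a leaf — visit 26.
      Visit 38.
    Visit 11.
  Visit 3.
At 36: go right to 2.
  2 is a leaf — visit 2.
Visit 36.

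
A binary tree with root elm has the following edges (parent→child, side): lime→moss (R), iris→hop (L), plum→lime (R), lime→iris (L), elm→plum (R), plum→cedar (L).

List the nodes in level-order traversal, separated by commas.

Level-order visits nodes level by level from the root, left to right within each level.
Level 0: elm
Level 1: plum
Level 2: cedar, lime
Level 3: iris, moss
Level 4: hop

elm, plum, cedar, lime, iris, moss, hop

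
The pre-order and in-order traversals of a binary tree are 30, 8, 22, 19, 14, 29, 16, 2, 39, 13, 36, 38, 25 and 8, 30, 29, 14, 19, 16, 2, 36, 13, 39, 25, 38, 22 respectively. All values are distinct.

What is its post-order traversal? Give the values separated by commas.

8, 29, 14, 36, 13, 25, 38, 39, 2, 16, 19, 22, 30

The first element of pre-order is the root; it splits in-order into left and right subtrees.
Root 30: left subtree has 1 node {8}, right has 11 {29, 14, 19, 16, 2, 36, 13, 39, 25, 38, 22}.
  Root 22: left subtree has 10 nodes {29, 14, 19, 16, 2, 36, 13, 39, 25, 38}, right has 0 { }.
    Root 19: left subtree has 2 nodes {29, 14}, right has 7 {16, 2, 36, 13, 39, 25, 38}.
      Root 14: left subtree has 1 node {29}, right has 0 { }.
      Root 16: left subtree has 0 nodes { }, right has 6 {2, 36, 13, 39, 25, 38}.
        Root 2: left subtree has 0 nodes { }, right has 5 {36, 13, 39, 25, 38}.
          Root 39: left subtree has 2 nodes {36, 13}, right has 2 {25, 38}.
            Root 13: left subtree has 1 node {36}, right has 0 { }.
            Root 38: left subtree has 1 node {25}, right has 0 { }.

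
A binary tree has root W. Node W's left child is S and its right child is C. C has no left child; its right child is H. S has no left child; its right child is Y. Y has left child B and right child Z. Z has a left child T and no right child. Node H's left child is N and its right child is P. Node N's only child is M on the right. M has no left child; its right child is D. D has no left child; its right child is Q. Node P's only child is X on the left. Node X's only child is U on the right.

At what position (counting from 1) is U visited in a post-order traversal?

Post-order visits the left subtree, then the right subtree, then the node.
At W: go left to S.
  At S: no left child.
  At S: go right to Y.
    At Y: go left to B.
      B is a leaf — visit B.
    At Y: go right to Z.
      At Z: go left to T.
        T is a leaf — visit T.
      At Z: no right child.
      Visit Z.
    Visit Y.
  Visit S.
At W: go right to C.
  At C: no left child.
  At C: go right to H.
    At H: go left to N.
      At N: no left child.
      At N: go right to M.
        At M: no left child.
        At M: go right to D.
          At D: no left child.
          At D: go right to Q.
            Q is a leaf — visit Q.
          Visit D.
        Visit M.
      Visit N.
    At H: go right to P.
      At P: go left to X.
        At X: no left child.
        At X: go right to U.
          U is a leaf — visit U.
        Visit X.
      At P: no right child.
      Visit P.
    Visit H.
  Visit C.
Visit W.
Full post-order sequence: B, T, Z, Y, S, Q, D, M, N, U, X, P, H, C, W.

10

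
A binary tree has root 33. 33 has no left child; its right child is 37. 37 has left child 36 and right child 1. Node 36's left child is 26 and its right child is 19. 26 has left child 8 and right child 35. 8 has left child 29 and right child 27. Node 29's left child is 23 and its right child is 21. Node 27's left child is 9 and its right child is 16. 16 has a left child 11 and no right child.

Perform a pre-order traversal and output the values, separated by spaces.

Pre-order visits the node, then its left subtree, then its right subtree.
Visit 33.
At 33: no left child.
At 33: go right to 37.
  Visit 37.
  At 37: go left to 36.
    Visit 36.
    At 36: go left to 26.
      Visit 26.
      At 26: go left to 8.
        Visit 8.
        At 8: go left to 29.
          Visit 29.
          At 29: go left to 23.
            23 is a leaf — visit 23.
          At 29: go right to 21.
            21 is a leaf — visit 21.
        At 8: go right to 27.
          Visit 27.
          At 27: go left to 9.
            9 is a leaf — visit 9.
          At 27: go right to 16.
            Visit 16.
            At 16: go left to 11.
              11 is a leaf — visit 11.
            At 16: no right child.
      At 26: go right to 35.
        35 is a leaf — visit 35.
    At 36: go right to 19.
      19 is a leaf — visit 19.
  At 37: go right to 1.
    1 is a leaf — visit 1.

33 37 36 26 8 29 23 21 27 9 16 11 35 19 1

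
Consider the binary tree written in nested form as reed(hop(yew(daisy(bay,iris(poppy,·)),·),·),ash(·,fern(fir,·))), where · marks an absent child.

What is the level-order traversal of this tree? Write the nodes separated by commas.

Level-order visits nodes level by level from the root, left to right within each level.
Level 0: reed
Level 1: hop, ash
Level 2: yew, fern
Level 3: daisy, fir
Level 4: bay, iris
Level 5: poppy

reed, hop, ash, yew, fern, daisy, fir, bay, iris, poppy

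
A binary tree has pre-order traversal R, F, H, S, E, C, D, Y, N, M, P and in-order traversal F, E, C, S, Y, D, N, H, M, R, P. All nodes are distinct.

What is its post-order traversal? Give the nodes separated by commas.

C, E, Y, N, D, S, M, H, F, P, R

The first element of pre-order is the root; it splits in-order into left and right subtrees.
Root R: left subtree has 9 nodes {F, E, C, S, Y, D, N, H, M}, right has 1 {P}.
  Root F: left subtree has 0 nodes { }, right has 8 {E, C, S, Y, D, N, H, M}.
    Root H: left subtree has 6 nodes {E, C, S, Y, D, N}, right has 1 {M}.
      Root S: left subtree has 2 nodes {E, C}, right has 3 {Y, D, N}.
        Root E: left subtree has 0 nodes { }, right has 1 {C}.
        Root D: left subtree has 1 node {Y}, right has 1 {N}.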